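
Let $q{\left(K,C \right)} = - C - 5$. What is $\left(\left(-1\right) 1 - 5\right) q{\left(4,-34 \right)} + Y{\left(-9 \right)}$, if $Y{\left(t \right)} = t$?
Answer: $-183$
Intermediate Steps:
$q{\left(K,C \right)} = -5 - C$
$\left(\left(-1\right) 1 - 5\right) q{\left(4,-34 \right)} + Y{\left(-9 \right)} = \left(\left(-1\right) 1 - 5\right) \left(-5 - -34\right) - 9 = \left(-1 - 5\right) \left(-5 + 34\right) - 9 = \left(-6\right) 29 - 9 = -174 - 9 = -183$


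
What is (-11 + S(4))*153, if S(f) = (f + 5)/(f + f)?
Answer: -12087/8 ≈ -1510.9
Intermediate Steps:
S(f) = (5 + f)/(2*f) (S(f) = (5 + f)/((2*f)) = (5 + f)*(1/(2*f)) = (5 + f)/(2*f))
(-11 + S(4))*153 = (-11 + (1/2)*(5 + 4)/4)*153 = (-11 + (1/2)*(1/4)*9)*153 = (-11 + 9/8)*153 = -79/8*153 = -12087/8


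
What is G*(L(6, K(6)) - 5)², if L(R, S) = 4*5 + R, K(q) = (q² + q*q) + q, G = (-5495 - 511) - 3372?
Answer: -4135698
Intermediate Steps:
G = -9378 (G = -6006 - 3372 = -9378)
K(q) = q + 2*q² (K(q) = (q² + q²) + q = 2*q² + q = q + 2*q²)
L(R, S) = 20 + R
G*(L(6, K(6)) - 5)² = -9378*((20 + 6) - 5)² = -9378*(26 - 5)² = -9378*21² = -9378*441 = -4135698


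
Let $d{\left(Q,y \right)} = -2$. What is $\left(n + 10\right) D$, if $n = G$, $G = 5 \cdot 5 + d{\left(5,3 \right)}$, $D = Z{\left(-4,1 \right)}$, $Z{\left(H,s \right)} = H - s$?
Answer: $-165$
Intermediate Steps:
$D = -5$ ($D = -4 - 1 = -5$)
$G = 23$ ($G = 5 \cdot 5 - 2 = 25 - 2 = 23$)
$n = 23$
$\left(n + 10\right) D = \left(23 + 10\right) \left(-5\right) = 33 \left(-5\right) = -165$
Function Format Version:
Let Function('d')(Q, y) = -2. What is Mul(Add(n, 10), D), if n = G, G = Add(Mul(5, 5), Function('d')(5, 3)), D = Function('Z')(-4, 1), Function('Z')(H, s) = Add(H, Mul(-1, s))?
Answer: -165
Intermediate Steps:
D = -5 (D = Add(-4, Mul(-1, 1)) = Add(-4, -1) = -5)
G = 23 (G = Add(Mul(5, 5), -2) = Add(25, -2) = 23)
n = 23
Mul(Add(n, 10), D) = Mul(Add(23, 10), -5) = Mul(33, -5) = -165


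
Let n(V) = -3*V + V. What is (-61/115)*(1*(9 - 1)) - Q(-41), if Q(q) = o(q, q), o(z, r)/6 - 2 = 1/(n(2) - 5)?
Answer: -5374/345 ≈ -15.577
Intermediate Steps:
n(V) = -2*V
o(z, r) = 34/3 (o(z, r) = 12 + 6/(-2*2 - 5) = 12 + 6/(-4 - 5) = 12 + 6/(-9) = 12 + 6*(-⅑) = 12 - ⅔ = 34/3)
Q(q) = 34/3
(-61/115)*(1*(9 - 1)) - Q(-41) = (-61/115)*(1*(9 - 1)) - 1*34/3 = (-61*1/115)*(1*8) - 34/3 = -61/115*8 - 34/3 = -488/115 - 34/3 = -5374/345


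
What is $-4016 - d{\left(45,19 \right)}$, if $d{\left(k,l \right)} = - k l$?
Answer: $-3161$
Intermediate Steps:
$d{\left(k,l \right)} = - k l$
$-4016 - d{\left(45,19 \right)} = -4016 - \left(-1\right) 45 \cdot 19 = -4016 - -855 = -4016 + 855 = -3161$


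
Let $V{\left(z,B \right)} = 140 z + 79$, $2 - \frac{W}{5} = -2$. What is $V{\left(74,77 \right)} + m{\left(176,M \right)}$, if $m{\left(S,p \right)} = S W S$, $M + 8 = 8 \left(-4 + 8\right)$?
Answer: $629959$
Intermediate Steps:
$W = 20$ ($W = 10 - -10 = 10 + 10 = 20$)
$M = 24$ ($M = -8 + 8 \left(-4 + 8\right) = -8 + 8 \cdot 4 = -8 + 32 = 24$)
$V{\left(z,B \right)} = 79 + 140 z$
$m{\left(S,p \right)} = 20 S^{2}$ ($m{\left(S,p \right)} = S 20 S = 20 S S = 20 S^{2}$)
$V{\left(74,77 \right)} + m{\left(176,M \right)} = \left(79 + 140 \cdot 74\right) + 20 \cdot 176^{2} = \left(79 + 10360\right) + 20 \cdot 30976 = 10439 + 619520 = 629959$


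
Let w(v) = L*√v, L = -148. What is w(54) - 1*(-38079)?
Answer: 38079 - 444*√6 ≈ 36991.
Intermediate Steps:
w(v) = -148*√v
w(54) - 1*(-38079) = -444*√6 - 1*(-38079) = -444*√6 + 38079 = 38079 - 444*√6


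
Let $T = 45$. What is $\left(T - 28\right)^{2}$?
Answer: $289$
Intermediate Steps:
$\left(T - 28\right)^{2} = \left(45 - 28\right)^{2} = 17^{2} = 289$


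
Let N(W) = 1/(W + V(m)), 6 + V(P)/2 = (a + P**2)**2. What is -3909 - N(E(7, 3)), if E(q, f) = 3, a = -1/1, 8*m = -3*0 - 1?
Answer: -56533819/14463 ≈ -3908.9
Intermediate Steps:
m = -1/8 (m = (-3*0 - 1)/8 = (0 - 1)/8 = (1/8)*(-1) = -1/8 ≈ -0.12500)
a = -1 (a = -1*1 = -1)
V(P) = -12 + 2*(-1 + P**2)**2
N(W) = 1/(-20607/2048 + W) (N(W) = 1/(W + (-12 + 2*(-1 + (-1/8)**2)**2)) = 1/(W + (-12 + 2*(-1 + 1/64)**2)) = 1/(W + (-12 + 2*(-63/64)**2)) = 1/(W + (-12 + 2*(3969/4096))) = 1/(W + (-12 + 3969/2048)) = 1/(W - 20607/2048) = 1/(-20607/2048 + W))
-3909 - N(E(7, 3)) = -3909 - 2048/(-20607 + 2048*3) = -3909 - 2048/(-20607 + 6144) = -3909 - 2048/(-14463) = -3909 - 2048*(-1)/14463 = -3909 - 1*(-2048/14463) = -3909 + 2048/14463 = -56533819/14463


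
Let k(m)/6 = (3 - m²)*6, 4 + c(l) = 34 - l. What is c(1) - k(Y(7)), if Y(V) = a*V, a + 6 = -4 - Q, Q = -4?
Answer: 63425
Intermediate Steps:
c(l) = 30 - l (c(l) = -4 + (34 - l) = 30 - l)
a = -6 (a = -6 + (-4 - 1*(-4)) = -6 + (-4 + 4) = -6 + 0 = -6)
Y(V) = -6*V
k(m) = 108 - 36*m² (k(m) = 6*((3 - m²)*6) = 6*(18 - 6*m²) = 108 - 36*m²)
c(1) - k(Y(7)) = (30 - 1*1) - (108 - 36*(-6*7)²) = (30 - 1) - (108 - 36*(-42)²) = 29 - (108 - 36*1764) = 29 - (108 - 63504) = 29 - 1*(-63396) = 29 + 63396 = 63425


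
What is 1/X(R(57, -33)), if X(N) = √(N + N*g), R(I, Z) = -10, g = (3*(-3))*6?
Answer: √530/530 ≈ 0.043437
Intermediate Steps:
g = -54 (g = -9*6 = -54)
X(N) = √53*√(-N) (X(N) = √(N + N*(-54)) = √(N - 54*N) = √(-53*N) = √53*√(-N))
1/X(R(57, -33)) = 1/(√53*√(-1*(-10))) = 1/(√53*√10) = 1/(√530) = √530/530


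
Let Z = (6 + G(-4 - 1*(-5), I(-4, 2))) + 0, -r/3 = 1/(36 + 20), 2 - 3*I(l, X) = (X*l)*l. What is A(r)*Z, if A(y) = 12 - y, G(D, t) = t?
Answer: -675/14 ≈ -48.214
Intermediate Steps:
I(l, X) = ⅔ - X*l²/3 (I(l, X) = ⅔ - X*l*l/3 = ⅔ - X*l²/3)
r = -3/56 (r = -3/(36 + 20) = -3/56 ≈ -0.053571)
Z = -4 (Z = (6 + (⅔ - ⅓*2*(-4)²)) + 0 = (6 + (⅔ - ⅓*2*16)) + 0 = (6 + (⅔ - 32/3)) + 0 = (6 - 10) + 0 = -4 + 0 = -4)
A(r)*Z = (12 - 1*(-3/56))*(-4) = (12 + 3/56)*(-4) = (675/56)*(-4) = -675/14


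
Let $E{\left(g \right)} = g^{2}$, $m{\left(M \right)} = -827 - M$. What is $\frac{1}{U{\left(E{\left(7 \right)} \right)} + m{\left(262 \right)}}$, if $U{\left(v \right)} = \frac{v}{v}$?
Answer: $- \frac{1}{1088} \approx -0.00091912$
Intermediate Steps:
$U{\left(v \right)} = 1$
$\frac{1}{U{\left(E{\left(7 \right)} \right)} + m{\left(262 \right)}} = \frac{1}{1 - 1089} = \frac{1}{-1088} = - \frac{1}{1088}$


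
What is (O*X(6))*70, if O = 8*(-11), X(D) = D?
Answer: -36960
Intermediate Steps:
O = -88
(O*X(6))*70 = -88*6*70 = -528*70 = -36960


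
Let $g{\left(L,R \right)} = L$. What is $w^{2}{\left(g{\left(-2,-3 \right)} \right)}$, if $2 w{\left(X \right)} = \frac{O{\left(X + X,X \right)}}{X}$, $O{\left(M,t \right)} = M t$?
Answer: $4$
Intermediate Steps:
$w{\left(X \right)} = X$ ($w{\left(X \right)} = \frac{\left(X + X\right) X \frac{1}{X}}{2} = \frac{2 X X \frac{1}{X}}{2} = \frac{2 X^{2} \frac{1}{X}}{2} = \frac{2 X}{2} = X$)
$w^{2}{\left(g{\left(-2,-3 \right)} \right)} = \left(-2\right)^{2} = 4$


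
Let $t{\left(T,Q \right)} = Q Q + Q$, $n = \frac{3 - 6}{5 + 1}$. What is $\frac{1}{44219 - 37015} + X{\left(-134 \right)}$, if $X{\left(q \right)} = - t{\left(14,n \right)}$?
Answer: $\frac{901}{3602} \approx 0.25014$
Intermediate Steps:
$n = - \frac{1}{2}$ ($n = - \frac{3}{6} = \left(-3\right) \frac{1}{6} = - \frac{1}{2} \approx -0.5$)
$t{\left(T,Q \right)} = Q + Q^{2}$ ($t{\left(T,Q \right)} = Q^{2} + Q = Q + Q^{2}$)
$X{\left(q \right)} = \frac{1}{4}$ ($X{\left(q \right)} = - \frac{\left(-1\right) \left(1 - \frac{1}{2}\right)}{2} = - \frac{-1}{2 \cdot 2} = \left(-1\right) \left(- \frac{1}{4}\right) = \frac{1}{4}$)
$\frac{1}{44219 - 37015} + X{\left(-134 \right)} = \frac{1}{44219 - 37015} + \frac{1}{4} = \frac{1}{7204} + \frac{1}{4} = \frac{901}{3602}$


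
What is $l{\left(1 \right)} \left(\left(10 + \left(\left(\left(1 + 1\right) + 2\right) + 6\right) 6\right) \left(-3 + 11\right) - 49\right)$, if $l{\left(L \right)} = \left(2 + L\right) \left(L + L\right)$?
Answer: $3066$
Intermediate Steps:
$l{\left(L \right)} = 2 L \left(2 + L\right)$ ($l{\left(L \right)} = \left(2 + L\right) 2 L = 2 L \left(2 + L\right)$)
$l{\left(1 \right)} \left(\left(10 + \left(\left(\left(1 + 1\right) + 2\right) + 6\right) 6\right) \left(-3 + 11\right) - 49\right) = 2 \cdot 1 \left(2 + 1\right) \left(\left(10 + \left(\left(\left(1 + 1\right) + 2\right) + 6\right) 6\right) \left(-3 + 11\right) - 49\right) = 2 \cdot 1 \cdot 3 \left(\left(10 + \left(\left(2 + 2\right) + 6\right) 6\right) 8 - 49\right) = 6 \left(\left(10 + \left(4 + 6\right) 6\right) 8 - 49\right) = 6 \left(\left(10 + 10 \cdot 6\right) 8 - 49\right) = 6 \left(\left(10 + 60\right) 8 - 49\right) = 6 \left(70 \cdot 8 - 49\right) = 6 \left(560 - 49\right) = 6 \cdot 511 = 3066$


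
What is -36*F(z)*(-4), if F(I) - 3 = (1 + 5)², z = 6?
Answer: 5616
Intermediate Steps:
F(I) = 39 (F(I) = 3 + (1 + 5)² = 3 + 6² = 3 + 36 = 39)
-36*F(z)*(-4) = -36*39*(-4) = -1404*(-4) = 5616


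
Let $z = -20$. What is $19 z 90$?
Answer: $-34200$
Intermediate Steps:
$19 z 90 = 19 \left(-20\right) 90 = \left(-380\right) 90 = -34200$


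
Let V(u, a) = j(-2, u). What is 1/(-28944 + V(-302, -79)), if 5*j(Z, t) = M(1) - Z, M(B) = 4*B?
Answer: -5/144714 ≈ -3.4551e-5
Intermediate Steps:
j(Z, t) = 4/5 - Z/5 (j(Z, t) = (4*1 - Z)/5 = (4 - Z)/5 = 4/5 - Z/5)
V(u, a) = 6/5 (V(u, a) = 4/5 - 1/5*(-2) = 4/5 + 2/5 = 6/5)
1/(-28944 + V(-302, -79)) = 1/(-28944 + 6/5) = 1/(-144714/5) = -5/144714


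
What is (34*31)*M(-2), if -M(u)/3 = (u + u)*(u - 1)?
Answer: -37944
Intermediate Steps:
M(u) = -6*u*(-1 + u) (M(u) = -3*(u + u)*(u - 1) = -3*2*u*(-1 + u) = -6*u*(-1 + u))
(34*31)*M(-2) = (34*31)*(6*(-2)*(1 - 1*(-2))) = 1054*(6*(-2)*(1 + 2)) = 1054*(6*(-2)*3) = 1054*(-36) = -37944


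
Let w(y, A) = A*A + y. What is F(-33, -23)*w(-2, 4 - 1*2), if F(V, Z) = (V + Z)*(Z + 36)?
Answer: -1456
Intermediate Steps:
F(V, Z) = (36 + Z)*(V + Z) (F(V, Z) = (V + Z)*(36 + Z) = (36 + Z)*(V + Z))
w(y, A) = y + A**2 (w(y, A) = A**2 + y = y + A**2)
F(-33, -23)*w(-2, 4 - 1*2) = ((-23)**2 + 36*(-33) + 36*(-23) - 33*(-23))*(-2 + (4 - 1*2)**2) = (529 - 1188 - 828 + 759)*(-2 + (4 - 2)**2) = -728*(-2 + 2**2) = -728*(-2 + 4) = -728*2 = -1456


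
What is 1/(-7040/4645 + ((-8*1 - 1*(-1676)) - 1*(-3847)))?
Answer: 929/5122027 ≈ 0.00018137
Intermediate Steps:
1/(-7040/4645 + ((-8*1 - 1*(-1676)) - 1*(-3847))) = 1/(-7040*1/4645 + ((-8 + 1676) + 3847)) = 1/(-1408/929 + (1668 + 3847)) = 1/(-1408/929 + 5515) = 1/(5122027/929) = 929/5122027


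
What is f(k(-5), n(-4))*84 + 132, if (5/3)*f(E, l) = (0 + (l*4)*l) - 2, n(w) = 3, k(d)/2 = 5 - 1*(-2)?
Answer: 9228/5 ≈ 1845.6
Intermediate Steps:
k(d) = 14 (k(d) = 2*(5 - 1*(-2)) = 2*(5 + 2) = 2*7 = 14)
f(E, l) = -6/5 + 12*l**2/5 (f(E, l) = 3*((0 + (l*4)*l) - 2)/5 = 3*((0 + (4*l)*l) - 2)/5 = 3*((0 + 4*l**2) - 2)/5 = 3*(4*l**2 - 2)/5 = 3*(-2 + 4*l**2)/5 = -6/5 + 12*l**2/5)
f(k(-5), n(-4))*84 + 132 = (-6/5 + (12/5)*3**2)*84 + 132 = (-6/5 + (12/5)*9)*84 + 132 = (-6/5 + 108/5)*84 + 132 = (102/5)*84 + 132 = 8568/5 + 132 = 9228/5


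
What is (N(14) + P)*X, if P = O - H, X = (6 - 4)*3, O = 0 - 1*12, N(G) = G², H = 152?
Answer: 192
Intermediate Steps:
O = -12 (O = 0 - 12 = -12)
X = 6 (X = 2*3 = 6)
P = -164 (P = -12 - 1*152 = -12 - 152 = -164)
(N(14) + P)*X = (14² - 164)*6 = (196 - 164)*6 = 32*6 = 192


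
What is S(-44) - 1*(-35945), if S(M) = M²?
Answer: 37881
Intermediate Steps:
S(-44) - 1*(-35945) = (-44)² - 1*(-35945) = 1936 + 35945 = 37881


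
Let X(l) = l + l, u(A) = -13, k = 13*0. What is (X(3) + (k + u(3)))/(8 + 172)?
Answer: -7/180 ≈ -0.038889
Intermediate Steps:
k = 0
X(l) = 2*l
(X(3) + (k + u(3)))/(8 + 172) = (2*3 + (0 - 13))/(8 + 172) = (6 - 13)/180 = -7*1/180 = -7/180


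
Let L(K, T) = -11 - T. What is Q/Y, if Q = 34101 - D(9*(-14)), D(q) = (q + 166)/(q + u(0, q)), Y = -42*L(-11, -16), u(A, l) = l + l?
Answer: -6445109/39690 ≈ -162.39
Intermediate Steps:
u(A, l) = 2*l
Y = -210 (Y = -42*(-11 - 1*(-16)) = -42*(-11 + 16) = -42*5 = -210)
D(q) = (166 + q)/(3*q) (D(q) = (q + 166)/(q + 2*q) = (166 + q)/((3*q)) = (166 + q)*(1/(3*q)) = (166 + q)/(3*q))
Q = 6445109/189 (Q = 34101 - (166 + 9*(-14))/(3*(9*(-14))) = 34101 - (166 - 126)/(3*(-126)) = 34101 - (-1)*40/(3*126) = 34101 - 1*(-20/189) = 34101 + 20/189 = 6445109/189 ≈ 34101.)
Q/Y = (6445109/189)/(-210) = (6445109/189)*(-1/210) = -6445109/39690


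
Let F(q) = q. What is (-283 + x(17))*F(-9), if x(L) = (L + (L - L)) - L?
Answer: 2547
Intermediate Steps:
x(L) = 0 (x(L) = (L + 0) - L = L - L = 0)
(-283 + x(17))*F(-9) = (-283 + 0)*(-9) = -283*(-9) = 2547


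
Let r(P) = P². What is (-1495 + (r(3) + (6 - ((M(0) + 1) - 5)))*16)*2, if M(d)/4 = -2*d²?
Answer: -2382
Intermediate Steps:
M(d) = -8*d² (M(d) = 4*(-2*d²) = -8*d²)
(-1495 + (r(3) + (6 - ((M(0) + 1) - 5)))*16)*2 = (-1495 + (3² + (6 - ((-8*0² + 1) - 5)))*16)*2 = (-1495 + (9 + (6 - ((-8*0 + 1) - 5)))*16)*2 = (-1495 + (9 + (6 - ((0 + 1) - 5)))*16)*2 = (-1495 + (9 + (6 - (1 - 5)))*16)*2 = (-1495 + (9 + (6 - 1*(-4)))*16)*2 = (-1495 + (9 + (6 + 4))*16)*2 = (-1495 + (9 + 10)*16)*2 = (-1495 + 19*16)*2 = (-1495 + 304)*2 = -1191*2 = -2382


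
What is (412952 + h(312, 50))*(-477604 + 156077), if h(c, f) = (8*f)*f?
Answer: -139205757704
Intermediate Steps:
h(c, f) = 8*f²
(412952 + h(312, 50))*(-477604 + 156077) = (412952 + 8*50²)*(-477604 + 156077) = (412952 + 8*2500)*(-321527) = (412952 + 20000)*(-321527) = 432952*(-321527) = -139205757704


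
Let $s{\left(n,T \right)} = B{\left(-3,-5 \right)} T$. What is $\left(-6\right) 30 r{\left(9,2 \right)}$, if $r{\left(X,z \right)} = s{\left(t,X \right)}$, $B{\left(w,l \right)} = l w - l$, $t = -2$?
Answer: $-32400$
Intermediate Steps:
$B{\left(w,l \right)} = - l + l w$
$s{\left(n,T \right)} = 20 T$ ($s{\left(n,T \right)} = - 5 \left(-1 - 3\right) T = \left(-5\right) \left(-4\right) T = 20 T$)
$r{\left(X,z \right)} = 20 X$
$\left(-6\right) 30 r{\left(9,2 \right)} = \left(-6\right) 30 \cdot 20 \cdot 9 = \left(-180\right) 180 = -32400$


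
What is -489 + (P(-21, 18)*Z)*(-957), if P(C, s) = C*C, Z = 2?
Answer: -844563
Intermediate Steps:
P(C, s) = C**2
-489 + (P(-21, 18)*Z)*(-957) = -489 + ((-21)**2*2)*(-957) = -489 + (441*2)*(-957) = -489 + 882*(-957) = -489 - 844074 = -844563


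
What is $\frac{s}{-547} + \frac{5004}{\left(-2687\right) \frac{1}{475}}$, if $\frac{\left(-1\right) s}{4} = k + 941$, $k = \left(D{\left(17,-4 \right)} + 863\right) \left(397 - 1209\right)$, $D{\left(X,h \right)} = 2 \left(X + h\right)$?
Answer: $- \frac{9048687696}{1469789} \approx -6156.5$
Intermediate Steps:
$D{\left(X,h \right)} = 2 X + 2 h$
$k = -721868$ ($k = \left(\left(2 \cdot 17 + 2 \left(-4\right)\right) + 863\right) \left(397 - 1209\right) = \left(\left(34 - 8\right) + 863\right) \left(-812\right) = \left(26 + 863\right) \left(-812\right) = 889 \left(-812\right) = -721868$)
$s = 2883708$ ($s = - 4 \left(-721868 + 941\right) = \left(-4\right) \left(-720927\right) = 2883708$)
$\frac{s}{-547} + \frac{5004}{\left(-2687\right) \frac{1}{475}} = \frac{2883708}{-547} + \frac{5004}{\left(-2687\right) \frac{1}{475}} = 2883708 \left(- \frac{1}{547}\right) + \frac{5004}{\left(-2687\right) \frac{1}{475}} = - \frac{2883708}{547} + \frac{5004}{- \frac{2687}{475}} = - \frac{2883708}{547} + 5004 \left(- \frac{475}{2687}\right) = - \frac{2883708}{547} - \frac{2376900}{2687} = - \frac{9048687696}{1469789}$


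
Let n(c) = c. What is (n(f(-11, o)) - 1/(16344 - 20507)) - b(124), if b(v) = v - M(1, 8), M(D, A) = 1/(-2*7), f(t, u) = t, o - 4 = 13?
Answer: -7872219/58282 ≈ -135.07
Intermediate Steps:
o = 17 (o = 4 + 13 = 17)
M(D, A) = -1/14 (M(D, A) = -1/2*1/7 = -1/14)
b(v) = 1/14 + v (b(v) = v - 1*(-1/14) = v + 1/14 = 1/14 + v)
(n(f(-11, o)) - 1/(16344 - 20507)) - b(124) = (-11 - 1/(16344 - 20507)) - (1/14 + 124) = (-11 - 1/(-4163)) - 1*1737/14 = (-11 - 1*(-1/4163)) - 1737/14 = (-11 + 1/4163) - 1737/14 = -45792/4163 - 1737/14 = -7872219/58282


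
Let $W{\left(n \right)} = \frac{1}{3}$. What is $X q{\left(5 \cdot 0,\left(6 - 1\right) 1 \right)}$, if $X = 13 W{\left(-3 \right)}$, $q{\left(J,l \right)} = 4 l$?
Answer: $\frac{260}{3} \approx 86.667$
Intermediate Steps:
$W{\left(n \right)} = \frac{1}{3}$
$X = \frac{13}{3}$ ($X = 13 \cdot \frac{1}{3} = \frac{13}{3} \approx 4.3333$)
$X q{\left(5 \cdot 0,\left(6 - 1\right) 1 \right)} = \frac{13 \cdot 4 \left(6 - 1\right) 1}{3} = \frac{13 \cdot 4 \cdot 5 \cdot 1}{3} = \frac{13 \cdot 4 \cdot 5}{3} = \frac{13}{3} \cdot 20 = \frac{260}{3}$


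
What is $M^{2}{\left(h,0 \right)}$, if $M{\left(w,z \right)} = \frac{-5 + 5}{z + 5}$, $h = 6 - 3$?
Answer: $0$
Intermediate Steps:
$h = 3$ ($h = 6 - 3 = 3$)
$M{\left(w,z \right)} = 0$ ($M{\left(w,z \right)} = \frac{0}{5 + z} = 0$)
$M^{2}{\left(h,0 \right)} = 0^{2} = 0$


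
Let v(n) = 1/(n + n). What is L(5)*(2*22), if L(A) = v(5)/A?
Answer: 22/25 ≈ 0.88000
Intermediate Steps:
v(n) = 1/(2*n)
L(A) = 1/(10*A) (L(A) = ((1/2)/5)/A = ((1/2)*(1/5))/A = 1/(10*A))
L(5)*(2*22) = ((1/10)/5)*(2*22) = ((1/10)*(1/5))*44 = (1/50)*44 = 22/25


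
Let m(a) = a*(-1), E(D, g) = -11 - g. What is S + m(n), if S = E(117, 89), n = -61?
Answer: -39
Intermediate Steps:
m(a) = -a
S = -100 (S = -11 - 1*89 = -11 - 89 = -100)
S + m(n) = -100 - 1*(-61) = -100 + 61 = -39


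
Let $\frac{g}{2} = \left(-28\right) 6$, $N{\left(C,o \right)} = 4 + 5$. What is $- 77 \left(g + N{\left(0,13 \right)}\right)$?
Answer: $25179$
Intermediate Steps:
$N{\left(C,o \right)} = 9$
$g = -336$ ($g = 2 \left(\left(-28\right) 6\right) = 2 \left(-168\right) = -336$)
$- 77 \left(g + N{\left(0,13 \right)}\right) = - 77 \left(-336 + 9\right) = \left(-77\right) \left(-327\right) = 25179$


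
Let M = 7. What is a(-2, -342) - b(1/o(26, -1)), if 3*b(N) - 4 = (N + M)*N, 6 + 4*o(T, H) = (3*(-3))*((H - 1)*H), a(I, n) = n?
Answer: -37039/108 ≈ -342.95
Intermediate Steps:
o(T, H) = -3/2 - 9*H*(-1 + H)/4 (o(T, H) = -3/2 + ((3*(-3))*((H - 1)*H))/4 = -3/2 + (-9*(-1 + H)*H)/4 = -3/2 + (-9*H*(-1 + H))/4 = -3/2 - 9*H*(-1 + H)/4)
b(N) = 4/3 + N*(7 + N)/3 (b(N) = 4/3 + ((N + 7)*N)/3 = 4/3 + ((7 + N)*N)/3 = 4/3 + (N*(7 + N))/3 = 4/3 + N*(7 + N)/3)
a(-2, -342) - b(1/o(26, -1)) = -342 - (4/3 + (1/(-3/2 - 9/4*(-1)² + (9/4)*(-1)))²/3 + 7/(3*(-3/2 - 9/4*(-1)² + (9/4)*(-1)))) = -342 - (4/3 + (1/(-3/2 - 9/4*1 - 9/4))²/3 + 7/(3*(-3/2 - 9/4*1 - 9/4))) = -342 - (4/3 + (1/(-3/2 - 9/4 - 9/4))²/3 + 7/(3*(-3/2 - 9/4 - 9/4))) = -342 - (4/3 + (1/(-6))²/3 + (7/3)/(-6)) = -342 - (4/3 + (-⅙)²/3 + (7/3)*(-⅙)) = -342 - (4/3 + (⅓)*(1/36) - 7/18) = -342 - (4/3 + 1/108 - 7/18) = -342 - 1*103/108 = -342 - 103/108 = -37039/108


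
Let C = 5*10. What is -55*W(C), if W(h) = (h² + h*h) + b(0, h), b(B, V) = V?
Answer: -277750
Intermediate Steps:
C = 50
W(h) = h + 2*h² (W(h) = (h² + h*h) + h = (h² + h²) + h = 2*h² + h = h + 2*h²)
-55*W(C) = -2750*(1 + 2*50) = -2750*(1 + 100) = -2750*101 = -55*5050 = -277750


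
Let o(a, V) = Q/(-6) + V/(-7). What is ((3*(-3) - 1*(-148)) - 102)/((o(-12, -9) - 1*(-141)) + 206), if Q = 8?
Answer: 777/7286 ≈ 0.10664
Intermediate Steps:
o(a, V) = -4/3 - V/7 (o(a, V) = 8/(-6) + V/(-7) = 8*(-⅙) + V*(-⅐) = -4/3 - V/7)
((3*(-3) - 1*(-148)) - 102)/((o(-12, -9) - 1*(-141)) + 206) = ((3*(-3) - 1*(-148)) - 102)/(((-4/3 - ⅐*(-9)) - 1*(-141)) + 206) = ((-9 + 148) - 102)/(((-4/3 + 9/7) + 141) + 206) = (139 - 102)/((-1/21 + 141) + 206) = 37/(2960/21 + 206) = 37/(7286/21) = 37*(21/7286) = 777/7286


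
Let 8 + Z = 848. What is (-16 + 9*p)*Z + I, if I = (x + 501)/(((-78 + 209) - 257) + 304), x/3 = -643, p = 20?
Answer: 12259926/89 ≈ 1.3775e+5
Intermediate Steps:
Z = 840 (Z = -8 + 848 = 840)
x = -1929 (x = 3*(-643) = -1929)
I = -714/89 (I = (-1929 + 501)/(((-78 + 209) - 257) + 304) = -1428/((131 - 257) + 304) = -1428/(-126 + 304) = -1428/178 = -1428*1/178 = -714/89 ≈ -8.0225)
(-16 + 9*p)*Z + I = (-16 + 9*20)*840 - 714/89 = (-16 + 180)*840 - 714/89 = 164*840 - 714/89 = 137760 - 714/89 = 12259926/89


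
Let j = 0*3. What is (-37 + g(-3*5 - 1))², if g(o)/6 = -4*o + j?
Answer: 120409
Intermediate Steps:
j = 0
g(o) = -24*o (g(o) = 6*(-4*o + 0) = 6*(-4*o) = -24*o)
(-37 + g(-3*5 - 1))² = (-37 - 24*(-3*5 - 1))² = (-37 - 24*(-15 - 1))² = (-37 - 24*(-16))² = (-37 + 384)² = 347² = 120409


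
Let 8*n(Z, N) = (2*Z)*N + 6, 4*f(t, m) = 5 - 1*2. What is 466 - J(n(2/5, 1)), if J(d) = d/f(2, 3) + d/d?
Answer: 6958/15 ≈ 463.87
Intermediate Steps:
f(t, m) = ¾ (f(t, m) = (5 - 1*2)/4 = (5 - 2)/4 = (¼)*3 = ¾)
n(Z, N) = ¾ + N*Z/4 (n(Z, N) = ((2*Z)*N + 6)/8 = (2*N*Z + 6)/8 = (6 + 2*N*Z)/8 = ¾ + N*Z/4)
J(d) = 1 + 4*d/3 (J(d) = d/(¾) + d/d = d*(4/3) + 1 = 4*d/3 + 1 = 1 + 4*d/3)
466 - J(n(2/5, 1)) = 466 - (1 + 4*(¾ + (¼)*1*(2/5))/3) = 466 - (1 + 4*(¾ + (¼)*1*(2*(⅕)))/3) = 466 - (1 + 4*(¾ + (¼)*1*(⅖))/3) = 466 - (1 + 4*(¾ + ⅒)/3) = 466 - (1 + (4/3)*(17/20)) = 466 - (1 + 17/15) = 466 - 1*32/15 = 466 - 32/15 = 6958/15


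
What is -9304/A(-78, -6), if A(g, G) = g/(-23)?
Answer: -106996/39 ≈ -2743.5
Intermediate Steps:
A(g, G) = -g/23 (A(g, G) = g*(-1/23) = -g/23)
-9304/A(-78, -6) = -9304/((-1/23*(-78))) = -9304/78/23 = -9304*23/78 = -1*106996/39 = -106996/39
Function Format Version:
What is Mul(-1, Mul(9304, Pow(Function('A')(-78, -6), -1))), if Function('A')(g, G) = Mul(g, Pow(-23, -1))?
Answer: Rational(-106996, 39) ≈ -2743.5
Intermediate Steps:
Function('A')(g, G) = Mul(Rational(-1, 23), g) (Function('A')(g, G) = Mul(g, Rational(-1, 23)) = Mul(Rational(-1, 23), g))
Mul(-1, Mul(9304, Pow(Function('A')(-78, -6), -1))) = Mul(-1, Mul(9304, Pow(Mul(Rational(-1, 23), -78), -1))) = Mul(-1, Mul(9304, Pow(Rational(78, 23), -1))) = Mul(-1, Mul(9304, Rational(23, 78))) = Mul(-1, Rational(106996, 39)) = Rational(-106996, 39)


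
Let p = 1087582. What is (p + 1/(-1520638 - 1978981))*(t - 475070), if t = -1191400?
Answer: -6342789181310852790/3499619 ≈ -1.8124e+12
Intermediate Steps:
(p + 1/(-1520638 - 1978981))*(t - 475070) = (1087582 + 1/(-1520638 - 1978981))*(-1191400 - 475070) = (1087582 + 1/(-3499619))*(-1666470) = (1087582 - 1/3499619)*(-1666470) = (3806122631257/3499619)*(-1666470) = -6342789181310852790/3499619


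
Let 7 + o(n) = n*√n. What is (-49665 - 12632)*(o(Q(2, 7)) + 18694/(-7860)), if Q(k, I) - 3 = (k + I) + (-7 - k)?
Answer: 2296080529/3930 - 186891*√3 ≈ 2.6054e+5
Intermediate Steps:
Q(k, I) = -4 + I (Q(k, I) = 3 + ((k + I) + (-7 - k)) = 3 + ((I + k) + (-7 - k)) = 3 + (-7 + I) = -4 + I)
o(n) = -7 + n^(3/2) (o(n) = -7 + n*√n = -7 + n^(3/2))
(-49665 - 12632)*(o(Q(2, 7)) + 18694/(-7860)) = (-49665 - 12632)*((-7 + (-4 + 7)^(3/2)) + 18694/(-7860)) = -62297*((-7 + 3^(3/2)) + 18694*(-1/7860)) = -62297*((-7 + 3*√3) - 9347/3930) = -62297*(-36857/3930 + 3*√3) = 2296080529/3930 - 186891*√3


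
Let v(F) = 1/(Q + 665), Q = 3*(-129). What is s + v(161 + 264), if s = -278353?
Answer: -77382133/278 ≈ -2.7835e+5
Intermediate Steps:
Q = -387
v(F) = 1/278 (v(F) = 1/(-387 + 665) = 1/278)
s + v(161 + 264) = -278353 + 1/278 = -77382133/278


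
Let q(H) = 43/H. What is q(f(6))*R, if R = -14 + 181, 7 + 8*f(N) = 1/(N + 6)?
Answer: -689376/83 ≈ -8305.7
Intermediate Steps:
f(N) = -7/8 + 1/(8*(6 + N)) (f(N) = -7/8 + 1/(8*(N + 6)) = -7/8 + 1/(8*(6 + N)))
R = 167
q(f(6))*R = (43/(((-41 - 7*6)/(8*(6 + 6)))))*167 = (43/(((1/8)*(-41 - 42)/12)))*167 = (43/(((1/8)*(1/12)*(-83))))*167 = (43/(-83/96))*167 = (43*(-96/83))*167 = -4128/83*167 = -689376/83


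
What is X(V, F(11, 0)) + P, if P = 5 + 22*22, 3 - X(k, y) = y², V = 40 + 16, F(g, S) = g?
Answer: 371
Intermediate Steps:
V = 56
X(k, y) = 3 - y²
P = 489 (P = 5 + 484 = 489)
X(V, F(11, 0)) + P = (3 - 1*11²) + 489 = (3 - 1*121) + 489 = (3 - 121) + 489 = -118 + 489 = 371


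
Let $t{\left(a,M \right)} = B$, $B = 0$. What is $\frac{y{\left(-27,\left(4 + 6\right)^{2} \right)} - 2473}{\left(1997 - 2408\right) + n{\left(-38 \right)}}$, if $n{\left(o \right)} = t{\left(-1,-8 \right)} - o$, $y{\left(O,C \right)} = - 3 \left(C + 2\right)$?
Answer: $\frac{2779}{373} \approx 7.4504$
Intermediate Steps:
$t{\left(a,M \right)} = 0$
$y{\left(O,C \right)} = -6 - 3 C$ ($y{\left(O,C \right)} = - 3 \left(2 + C\right) = -6 - 3 C$)
$n{\left(o \right)} = - o$ ($n{\left(o \right)} = 0 - o = - o$)
$\frac{y{\left(-27,\left(4 + 6\right)^{2} \right)} - 2473}{\left(1997 - 2408\right) + n{\left(-38 \right)}} = \frac{\left(-6 - 3 \left(4 + 6\right)^{2}\right) - 2473}{\left(1997 - 2408\right) - -38} = \frac{\left(-6 - 3 \cdot 10^{2}\right) - 2473}{-411 + 38} = \frac{\left(-6 - 300\right) - 2473}{-373} = \left(\left(-6 - 300\right) - 2473\right) \left(- \frac{1}{373}\right) = \left(-306 - 2473\right) \left(- \frac{1}{373}\right) = \left(-2779\right) \left(- \frac{1}{373}\right) = \frac{2779}{373}$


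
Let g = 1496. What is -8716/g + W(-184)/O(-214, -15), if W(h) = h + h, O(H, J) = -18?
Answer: 49205/3366 ≈ 14.618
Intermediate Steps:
W(h) = 2*h
-8716/g + W(-184)/O(-214, -15) = -8716/1496 + (2*(-184))/(-18) = -8716*1/1496 - 368*(-1/18) = -2179/374 + 184/9 = 49205/3366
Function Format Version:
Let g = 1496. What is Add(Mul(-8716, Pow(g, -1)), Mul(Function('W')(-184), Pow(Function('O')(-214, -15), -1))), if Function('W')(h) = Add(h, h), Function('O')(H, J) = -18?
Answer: Rational(49205, 3366) ≈ 14.618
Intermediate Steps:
Function('W')(h) = Mul(2, h)
Add(Mul(-8716, Pow(g, -1)), Mul(Function('W')(-184), Pow(Function('O')(-214, -15), -1))) = Add(Mul(-8716, Pow(1496, -1)), Mul(Mul(2, -184), Pow(-18, -1))) = Add(Mul(-8716, Rational(1, 1496)), Mul(-368, Rational(-1, 18))) = Add(Rational(-2179, 374), Rational(184, 9)) = Rational(49205, 3366)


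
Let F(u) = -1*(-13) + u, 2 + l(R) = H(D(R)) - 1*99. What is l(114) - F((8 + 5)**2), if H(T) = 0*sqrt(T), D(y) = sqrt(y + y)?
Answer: -283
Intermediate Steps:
D(y) = sqrt(2)*sqrt(y) (D(y) = sqrt(2*y) = sqrt(2)*sqrt(y))
H(T) = 0
l(R) = -101 (l(R) = -2 + (0 - 1*99) = -2 + (0 - 99) = -2 - 99 = -101)
F(u) = 13 + u
l(114) - F((8 + 5)**2) = -101 - (13 + (8 + 5)**2) = -101 - (13 + 13**2) = -101 - (13 + 169) = -101 - 1*182 = -101 - 182 = -283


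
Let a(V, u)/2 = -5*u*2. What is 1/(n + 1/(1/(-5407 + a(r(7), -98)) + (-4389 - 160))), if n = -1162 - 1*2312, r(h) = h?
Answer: -15680404/54473726943 ≈ -0.00028785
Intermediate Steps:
n = -3474 (n = -1162 - 2312 = -3474)
a(V, u) = -20*u (a(V, u) = 2*(-5*u*2) = 2*(-10*u) = -20*u)
1/(n + 1/(1/(-5407 + a(r(7), -98)) + (-4389 - 160))) = 1/(-3474 + 1/(1/(-5407 - 20*(-98)) + (-4389 - 160))) = 1/(-3474 + 1/(1/(-5407 + 1960) - 4549)) = 1/(-3474 + 1/(1/(-3447) - 4549)) = 1/(-3474 + 1/(-1/3447 - 4549)) = 1/(-3474 + 1/(-15680404/3447)) = 1/(-3474 - 3447/15680404) = 1/(-54473726943/15680404) = -15680404/54473726943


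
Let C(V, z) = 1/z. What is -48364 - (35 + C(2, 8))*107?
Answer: -416979/8 ≈ -52122.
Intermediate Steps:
-48364 - (35 + C(2, 8))*107 = -48364 - (35 + 1/8)*107 = -48364 - (35 + ⅛)*107 = -48364 - 281*107/8 = -48364 - 1*30067/8 = -48364 - 30067/8 = -416979/8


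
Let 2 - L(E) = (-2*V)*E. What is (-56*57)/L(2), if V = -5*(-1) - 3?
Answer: -1596/5 ≈ -319.20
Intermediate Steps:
V = 2 (V = 5 - 3 = 2)
L(E) = 2 + 4*E (L(E) = 2 - (-2*2)*E = 2 - (-4)*E = 2 + 4*E)
(-56*57)/L(2) = (-56*57)/(2 + 4*2) = -3192/(2 + 8) = -3192/10 = -3192*1/10 = -1596/5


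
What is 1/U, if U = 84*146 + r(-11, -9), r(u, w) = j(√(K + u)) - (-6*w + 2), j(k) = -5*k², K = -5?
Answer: 1/12288 ≈ 8.1380e-5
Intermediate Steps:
r(u, w) = 23 - 5*u + 6*w (r(u, w) = -(-25 + 5*u) - (-6*w + 2) = -5*(-5 + u) - (2 - 6*w) = (25 - 5*u) + (-2 + 6*w) = 23 - 5*u + 6*w)
U = 12288 (U = 84*146 + (23 - 5*(-11) + 6*(-9)) = 12264 + (23 + 55 - 54) = 12264 + 24 = 12288)
1/U = 1/12288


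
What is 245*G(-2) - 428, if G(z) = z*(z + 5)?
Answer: -1898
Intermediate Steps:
G(z) = z*(5 + z)
245*G(-2) - 428 = 245*(-2*(5 - 2)) - 428 = 245*(-2*3) - 428 = 245*(-6) - 428 = -1470 - 428 = -1898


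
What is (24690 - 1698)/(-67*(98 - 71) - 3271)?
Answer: -2874/635 ≈ -4.5260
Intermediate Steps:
(24690 - 1698)/(-67*(98 - 71) - 3271) = 22992/(-67*27 - 3271) = 22992/(-1809 - 3271) = 22992/(-5080) = 22992*(-1/5080) = -2874/635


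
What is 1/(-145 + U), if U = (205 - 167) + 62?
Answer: -1/45 ≈ -0.022222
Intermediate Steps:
U = 100 (U = 38 + 62 = 100)
1/(-145 + U) = 1/(-145 + 100) = 1/(-45) = -1/45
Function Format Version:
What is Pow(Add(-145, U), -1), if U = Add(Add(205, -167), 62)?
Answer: Rational(-1, 45) ≈ -0.022222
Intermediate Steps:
U = 100 (U = Add(38, 62) = 100)
Pow(Add(-145, U), -1) = Pow(Add(-145, 100), -1) = Pow(-45, -1) = Rational(-1, 45)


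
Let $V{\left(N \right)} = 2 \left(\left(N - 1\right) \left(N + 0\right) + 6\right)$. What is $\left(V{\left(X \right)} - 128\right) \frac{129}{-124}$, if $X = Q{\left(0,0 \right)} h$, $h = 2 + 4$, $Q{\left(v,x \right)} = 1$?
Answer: $\frac{1806}{31} \approx 58.258$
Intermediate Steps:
$h = 6$
$X = 6$ ($X = 1 \cdot 6 = 6$)
$V{\left(N \right)} = 12 + 2 N \left(-1 + N\right)$ ($V{\left(N \right)} = 2 \left(\left(-1 + N\right) N + 6\right) = 2 \left(N \left(-1 + N\right) + 6\right) = 2 \left(6 + N \left(-1 + N\right)\right) = 12 + 2 N \left(-1 + N\right)$)
$\left(V{\left(X \right)} - 128\right) \frac{129}{-124} = \left(\left(12 - 12 + 2 \cdot 6^{2}\right) - 128\right) \frac{129}{-124} = \left(\left(12 - 12 + 2 \cdot 36\right) - 128\right) 129 \left(- \frac{1}{124}\right) = \left(\left(12 - 12 + 72\right) - 128\right) \left(- \frac{129}{124}\right) = \left(72 - 128\right) \left(- \frac{129}{124}\right) = \left(-56\right) \left(- \frac{129}{124}\right) = \frac{1806}{31}$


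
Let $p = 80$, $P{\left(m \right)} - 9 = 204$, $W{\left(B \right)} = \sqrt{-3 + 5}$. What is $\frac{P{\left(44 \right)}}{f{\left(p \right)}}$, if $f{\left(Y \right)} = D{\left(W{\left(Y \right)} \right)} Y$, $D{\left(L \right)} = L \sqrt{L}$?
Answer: $\frac{213 \sqrt[4]{2}}{160} \approx 1.5831$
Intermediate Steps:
$W{\left(B \right)} = \sqrt{2}$
$P{\left(m \right)} = 213$ ($P{\left(m \right)} = 9 + 204 = 213$)
$D{\left(L \right)} = L^{\frac{3}{2}}$
$f{\left(Y \right)} = Y 2^{\frac{3}{4}}$ ($f{\left(Y \right)} = \left(\sqrt{2}\right)^{\frac{3}{2}} Y = 2^{\frac{3}{4}} Y = Y 2^{\frac{3}{4}}$)
$\frac{P{\left(44 \right)}}{f{\left(p \right)}} = \frac{213}{80 \cdot 2^{\frac{3}{4}}} = 213 \frac{\sqrt[4]{2}}{160} = \frac{213 \sqrt[4]{2}}{160}$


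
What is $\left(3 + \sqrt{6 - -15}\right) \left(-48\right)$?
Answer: $-144 - 48 \sqrt{21} \approx -363.96$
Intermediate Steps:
$\left(3 + \sqrt{6 - -15}\right) \left(-48\right) = \left(3 + \sqrt{6 + 15}\right) \left(-48\right) = \left(3 + \sqrt{21}\right) \left(-48\right) = -144 - 48 \sqrt{21}$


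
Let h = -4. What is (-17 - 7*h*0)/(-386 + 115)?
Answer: 17/271 ≈ 0.062731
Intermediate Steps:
(-17 - 7*h*0)/(-386 + 115) = (-17 - 7*(-4)*0)/(-386 + 115) = (-17 + 28*0)/(-271) = (-17 + 0)*(-1/271) = -17*(-1/271) = 17/271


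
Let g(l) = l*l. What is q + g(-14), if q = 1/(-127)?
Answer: 24891/127 ≈ 195.99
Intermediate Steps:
q = -1/127 ≈ -0.0078740
g(l) = l**2
q + g(-14) = -1/127 + (-14)**2 = -1/127 + 196 = 24891/127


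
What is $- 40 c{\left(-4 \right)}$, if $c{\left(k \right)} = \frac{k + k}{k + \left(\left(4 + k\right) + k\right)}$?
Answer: $-40$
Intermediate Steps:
$c{\left(k \right)} = \frac{2 k}{4 + 3 k}$ ($c{\left(k \right)} = \frac{2 k}{k + \left(4 + 2 k\right)} = \frac{2 k}{4 + 3 k}$)
$- 40 c{\left(-4 \right)} = - 40 \cdot 2 \left(-4\right) \frac{1}{4 + 3 \left(-4\right)} = - 40 \cdot 2 \left(-4\right) \frac{1}{4 - 12} = - 40 \cdot 2 \left(-4\right) \frac{1}{-8} = - 40 \cdot 2 \left(-4\right) \left(- \frac{1}{8}\right) = \left(-40\right) 1 = -40$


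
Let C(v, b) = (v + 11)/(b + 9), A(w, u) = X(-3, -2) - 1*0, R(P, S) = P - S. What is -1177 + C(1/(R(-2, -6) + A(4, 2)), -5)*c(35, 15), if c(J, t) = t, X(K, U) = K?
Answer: -1132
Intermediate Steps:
A(w, u) = -3 (A(w, u) = -3 - 1*0 = -3 + 0 = -3)
C(v, b) = (11 + v)/(9 + b)
-1177 + C(1/(R(-2, -6) + A(4, 2)), -5)*c(35, 15) = -1177 + ((11 + 1/((-2 - 1*(-6)) - 3))/(9 - 5))*15 = -1177 + ((11 + 1/((-2 + 6) - 3))/4)*15 = -1177 + ((11 + 1/(4 - 3))/4)*15 = -1177 + ((11 + 1/1)/4)*15 = -1177 + ((11 + 1)/4)*15 = -1177 + ((¼)*12)*15 = -1177 + 3*15 = -1177 + 45 = -1132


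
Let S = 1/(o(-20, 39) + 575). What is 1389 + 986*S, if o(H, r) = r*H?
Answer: 283759/205 ≈ 1384.2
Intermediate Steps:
o(H, r) = H*r
S = -1/205 (S = 1/(-20*39 + 575) = 1/(-780 + 575) = 1/(-205) = -1/205 ≈ -0.0048781)
1389 + 986*S = 1389 + 986*(-1/205) = 1389 - 986/205 = 283759/205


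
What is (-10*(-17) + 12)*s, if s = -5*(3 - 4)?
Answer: 910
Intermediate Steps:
s = 5 (s = -5*(-1) = 5)
(-10*(-17) + 12)*s = (-10*(-17) + 12)*5 = (170 + 12)*5 = 182*5 = 910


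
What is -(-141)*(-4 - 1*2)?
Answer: -846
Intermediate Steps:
-(-141)*(-4 - 1*2) = -(-141)*(-4 - 2) = -(-141)*(-6) = -141*6 = -846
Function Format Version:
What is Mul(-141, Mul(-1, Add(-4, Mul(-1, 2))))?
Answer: -846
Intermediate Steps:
Mul(-141, Mul(-1, Add(-4, Mul(-1, 2)))) = Mul(-141, Mul(-1, Add(-4, -2))) = Mul(-141, Mul(-1, -6)) = Mul(-141, 6) = -846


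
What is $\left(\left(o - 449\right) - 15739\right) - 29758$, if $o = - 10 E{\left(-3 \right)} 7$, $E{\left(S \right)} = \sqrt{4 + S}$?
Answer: $-46016$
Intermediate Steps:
$o = -70$ ($o = - 10 \sqrt{4 - 3} \cdot 7 = - 10 \sqrt{1} \cdot 7 = \left(-10\right) 1 \cdot 7 = \left(-10\right) 7 = -70$)
$\left(\left(o - 449\right) - 15739\right) - 29758 = \left(\left(-70 - 449\right) - 15739\right) - 29758 = \left(-519 - 15739\right) - 29758 = -16258 - 29758 = -46016$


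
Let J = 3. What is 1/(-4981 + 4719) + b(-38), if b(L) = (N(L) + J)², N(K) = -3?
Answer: -1/262 ≈ -0.0038168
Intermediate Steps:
b(L) = 0 (b(L) = (-3 + 3)² = 0² = 0)
1/(-4981 + 4719) + b(-38) = 1/(-4981 + 4719) + 0 = 1/(-262) + 0 = -1/262 + 0 = -1/262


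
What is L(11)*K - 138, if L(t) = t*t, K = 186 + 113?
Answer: 36041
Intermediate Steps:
K = 299
L(t) = t²
L(11)*K - 138 = 11²*299 - 138 = 121*299 - 138 = 36179 - 138 = 36041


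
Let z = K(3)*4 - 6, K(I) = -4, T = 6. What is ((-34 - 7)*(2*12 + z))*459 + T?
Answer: -37632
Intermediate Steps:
z = -22 (z = -4*4 - 6 = -16 - 6 = -22)
((-34 - 7)*(2*12 + z))*459 + T = ((-34 - 7)*(2*12 - 22))*459 + 6 = -41*(24 - 22)*459 + 6 = -41*2*459 + 6 = -82*459 + 6 = -37638 + 6 = -37632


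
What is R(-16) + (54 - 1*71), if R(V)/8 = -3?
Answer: -41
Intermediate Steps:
R(V) = -24 (R(V) = 8*(-3) = -24)
R(-16) + (54 - 1*71) = -24 + (54 - 1*71) = -24 + (54 - 71) = -24 - 17 = -41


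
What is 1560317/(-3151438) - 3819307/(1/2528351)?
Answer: -30432014436177534883/3151438 ≈ -9.6565e+12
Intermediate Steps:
1560317/(-3151438) - 3819307/(1/2528351) = 1560317*(-1/3151438) - 3819307/1/2528351 = -1560317/3151438 - 3819307*2528351 = -1560317/3151438 - 9656548672757 = -30432014436177534883/3151438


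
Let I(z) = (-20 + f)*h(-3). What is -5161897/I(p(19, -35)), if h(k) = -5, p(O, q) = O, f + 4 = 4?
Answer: -5161897/100 ≈ -51619.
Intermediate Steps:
f = 0 (f = -4 + 4 = 0)
I(z) = 100 (I(z) = (-20 + 0)*(-5) = -20*(-5) = 100)
-5161897/I(p(19, -35)) = -5161897/100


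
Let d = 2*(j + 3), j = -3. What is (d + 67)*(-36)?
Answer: -2412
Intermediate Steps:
d = 0 (d = 2*(-3 + 3) = 2*0 = 0)
(d + 67)*(-36) = (0 + 67)*(-36) = 67*(-36) = -2412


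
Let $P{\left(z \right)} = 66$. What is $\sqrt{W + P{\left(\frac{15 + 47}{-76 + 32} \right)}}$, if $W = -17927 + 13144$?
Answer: $i \sqrt{4717} \approx 68.68 i$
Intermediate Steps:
$W = -4783$
$\sqrt{W + P{\left(\frac{15 + 47}{-76 + 32} \right)}} = \sqrt{-4783 + 66} = \sqrt{-4717} = i \sqrt{4717}$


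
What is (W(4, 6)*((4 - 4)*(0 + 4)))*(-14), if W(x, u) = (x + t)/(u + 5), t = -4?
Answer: 0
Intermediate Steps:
W(x, u) = (-4 + x)/(5 + u) (W(x, u) = (x - 4)/(u + 5) = (-4 + x)/(5 + u))
(W(4, 6)*((4 - 4)*(0 + 4)))*(-14) = (((-4 + 4)/(5 + 6))*((4 - 4)*(0 + 4)))*(-14) = ((0/11)*(0*4))*(-14) = (((1/11)*0)*0)*(-14) = (0*0)*(-14) = 0*(-14) = 0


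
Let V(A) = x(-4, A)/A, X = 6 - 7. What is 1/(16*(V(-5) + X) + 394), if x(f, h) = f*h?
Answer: 1/314 ≈ 0.0031847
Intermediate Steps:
X = -1
V(A) = -4 (V(A) = (-4*A)/A = -4)
1/(16*(V(-5) + X) + 394) = 1/(16*(-4 - 1) + 394) = 1/(16*(-5) + 394) = 1/(-80 + 394) = 1/314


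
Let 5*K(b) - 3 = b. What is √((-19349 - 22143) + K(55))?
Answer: I*√1037010/5 ≈ 203.67*I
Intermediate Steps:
K(b) = ⅗ + b/5
√((-19349 - 22143) + K(55)) = √((-19349 - 22143) + (⅗ + (⅕)*55)) = √(-41492 + (⅗ + 11)) = √(-41492 + 58/5) = √(-207402/5) = I*√1037010/5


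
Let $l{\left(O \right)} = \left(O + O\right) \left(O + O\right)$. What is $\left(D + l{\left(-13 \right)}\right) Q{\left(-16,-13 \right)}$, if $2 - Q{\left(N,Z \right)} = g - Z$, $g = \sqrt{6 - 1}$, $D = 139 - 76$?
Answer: $-8129 - 739 \sqrt{5} \approx -9781.5$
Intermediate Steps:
$l{\left(O \right)} = 4 O^{2}$ ($l{\left(O \right)} = 2 O 2 O = 4 O^{2}$)
$D = 63$ ($D = 139 - 76 = 63$)
$g = \sqrt{5} \approx 2.2361$
$Q{\left(N,Z \right)} = 2 + Z - \sqrt{5}$ ($Q{\left(N,Z \right)} = 2 - \left(\sqrt{5} - Z\right) = 2 + \left(Z - \sqrt{5}\right) = 2 + Z - \sqrt{5}$)
$\left(D + l{\left(-13 \right)}\right) Q{\left(-16,-13 \right)} = \left(63 + 4 \left(-13\right)^{2}\right) \left(2 - 13 - \sqrt{5}\right) = \left(63 + 4 \cdot 169\right) \left(-11 - \sqrt{5}\right) = \left(63 + 676\right) \left(-11 - \sqrt{5}\right) = 739 \left(-11 - \sqrt{5}\right) = -8129 - 739 \sqrt{5}$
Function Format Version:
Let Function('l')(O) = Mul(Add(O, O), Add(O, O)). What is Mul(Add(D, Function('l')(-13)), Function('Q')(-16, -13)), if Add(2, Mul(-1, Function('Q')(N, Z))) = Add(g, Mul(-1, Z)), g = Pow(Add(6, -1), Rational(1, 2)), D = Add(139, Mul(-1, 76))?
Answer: Add(-8129, Mul(-739, Pow(5, Rational(1, 2)))) ≈ -9781.5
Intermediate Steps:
Function('l')(O) = Mul(4, Pow(O, 2)) (Function('l')(O) = Mul(Mul(2, O), Mul(2, O)) = Mul(4, Pow(O, 2)))
D = 63 (D = Add(139, -76) = 63)
g = Pow(5, Rational(1, 2)) ≈ 2.2361
Function('Q')(N, Z) = Add(2, Z, Mul(-1, Pow(5, Rational(1, 2)))) (Function('Q')(N, Z) = Add(2, Mul(-1, Add(Pow(5, Rational(1, 2)), Mul(-1, Z)))) = Add(2, Add(Z, Mul(-1, Pow(5, Rational(1, 2))))) = Add(2, Z, Mul(-1, Pow(5, Rational(1, 2)))))
Mul(Add(D, Function('l')(-13)), Function('Q')(-16, -13)) = Mul(Add(63, Mul(4, Pow(-13, 2))), Add(2, -13, Mul(-1, Pow(5, Rational(1, 2))))) = Mul(Add(63, Mul(4, 169)), Add(-11, Mul(-1, Pow(5, Rational(1, 2))))) = Mul(Add(63, 676), Add(-11, Mul(-1, Pow(5, Rational(1, 2))))) = Mul(739, Add(-11, Mul(-1, Pow(5, Rational(1, 2))))) = Add(-8129, Mul(-739, Pow(5, Rational(1, 2))))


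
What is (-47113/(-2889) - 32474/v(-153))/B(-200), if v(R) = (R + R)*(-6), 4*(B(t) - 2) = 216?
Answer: -135517/5500656 ≈ -0.024637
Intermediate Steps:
B(t) = 56 (B(t) = 2 + (¼)*216 = 2 + 54 = 56)
v(R) = -12*R (v(R) = (2*R)*(-6) = -12*R)
(-47113/(-2889) - 32474/v(-153))/B(-200) = (-47113/(-2889) - 32474/((-12*(-153))))/56 = (-47113*(-1/2889) - 32474/1836)*(1/56) = (47113/2889 - 32474*1/1836)*(1/56) = (47113/2889 - 16237/918)*(1/56) = -135517/98226*1/56 = -135517/5500656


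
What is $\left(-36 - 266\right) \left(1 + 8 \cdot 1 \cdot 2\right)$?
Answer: $-5134$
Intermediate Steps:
$\left(-36 - 266\right) \left(1 + 8 \cdot 1 \cdot 2\right) = - 302 \left(1 + 8 \cdot 2\right) = - 302 \left(1 + 16\right) = \left(-302\right) 17 = -5134$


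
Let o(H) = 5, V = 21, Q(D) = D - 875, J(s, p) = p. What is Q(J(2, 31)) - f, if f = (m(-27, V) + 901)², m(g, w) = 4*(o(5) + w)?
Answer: -1010869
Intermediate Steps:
Q(D) = -875 + D
m(g, w) = 20 + 4*w (m(g, w) = 4*(5 + w) = 20 + 4*w)
f = 1010025 (f = ((20 + 4*21) + 901)² = ((20 + 84) + 901)² = (104 + 901)² = 1005² = 1010025)
Q(J(2, 31)) - f = (-875 + 31) - 1*1010025 = -844 - 1010025 = -1010869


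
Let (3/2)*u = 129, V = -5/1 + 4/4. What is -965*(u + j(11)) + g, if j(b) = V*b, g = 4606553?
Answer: 4566023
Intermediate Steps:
V = -4 (V = -5*1 + 4*(¼) = -5 + 1 = -4)
j(b) = -4*b
u = 86 (u = (⅔)*129 = 86)
-965*(u + j(11)) + g = -965*(86 - 4*11) + 4606553 = -965*(86 - 44) + 4606553 = -965*42 + 4606553 = -40530 + 4606553 = 4566023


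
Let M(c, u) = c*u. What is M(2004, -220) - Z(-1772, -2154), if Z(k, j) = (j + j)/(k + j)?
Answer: -865449594/1963 ≈ -4.4088e+5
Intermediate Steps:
Z(k, j) = 2*j/(j + k) (Z(k, j) = (2*j)/(j + k) = 2*j/(j + k))
M(2004, -220) - Z(-1772, -2154) = 2004*(-220) - 2*(-2154)/(-2154 - 1772) = -440880 - 2*(-2154)/(-3926) = -440880 - 2*(-2154)*(-1)/3926 = -440880 - 1*2154/1963 = -440880 - 2154/1963 = -865449594/1963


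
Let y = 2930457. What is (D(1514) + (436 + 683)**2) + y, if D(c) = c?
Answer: 4184132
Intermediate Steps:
(D(1514) + (436 + 683)**2) + y = (1514 + (436 + 683)**2) + 2930457 = (1514 + 1119**2) + 2930457 = (1514 + 1252161) + 2930457 = 1253675 + 2930457 = 4184132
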